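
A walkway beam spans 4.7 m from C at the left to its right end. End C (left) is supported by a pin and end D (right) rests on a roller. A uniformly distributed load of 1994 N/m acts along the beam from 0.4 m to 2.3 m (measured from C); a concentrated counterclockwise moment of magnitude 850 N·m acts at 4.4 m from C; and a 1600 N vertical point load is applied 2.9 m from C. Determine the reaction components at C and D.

Resultant of the distributed load: 1994 × 1.9 = 3788.6 N at 1.35 m from C.
Taking moments about C: D_y·4.7 − (1994·1.9)·1.35 + 850 − 1600·2.9 = 0 → D_y = 8904.61/4.7 = 1894.6 ≈ 1895 N.
ΣF_y = 0: C_y + 1894.6 − 1994·1.9 − 1600 = 0 → C_y = 3494 N.
ΣF_x = 0: no horizontal applied forces, so C_x = 0.

C_x = 0, C_y = 3494 N, D_y = 1895 N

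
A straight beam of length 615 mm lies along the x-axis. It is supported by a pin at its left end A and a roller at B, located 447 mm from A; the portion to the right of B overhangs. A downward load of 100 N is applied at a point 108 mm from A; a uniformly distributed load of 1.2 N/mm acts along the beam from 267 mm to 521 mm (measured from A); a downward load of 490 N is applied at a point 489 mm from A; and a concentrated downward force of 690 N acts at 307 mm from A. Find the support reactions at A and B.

Resultant of the distributed load: 1.2 × 254 = 304.8 N at 394 mm from A.
Taking moments about A: B_y·447 − 100·108 − (1.2·254)·394 − 490·489 − 690·307 = 0 → B_y = 582331.2/447 = 1302.75 ≈ 1303 N.
ΣF_y = 0: A_y + 1302.75 − 100 − 1.2·254 − 490 − 690 = 0 → A_y = 282.0 N.
ΣF_x = 0: no horizontal applied forces, so A_x = 0.

A_x = 0, A_y = 282.0 N, B_y = 1303 N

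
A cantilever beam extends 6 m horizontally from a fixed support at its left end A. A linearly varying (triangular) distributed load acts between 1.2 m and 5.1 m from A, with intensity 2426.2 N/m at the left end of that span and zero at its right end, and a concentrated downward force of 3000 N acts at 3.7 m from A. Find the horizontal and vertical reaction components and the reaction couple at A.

Resultant of the triangular load: ½ × 2426.2 × 3.9 = 4731.09 N, acting at 2.5 m from A (one-third of the span from the peak).
ΣF_x = 0: A_x = 0.
ΣF_y = 0: A_y − ½·2426.2·3.9 − 3000 = 0 → A_y = 7731 N.
ΣM about A: M_A − (½·2426.2·3.9)·2.5 − 3000·3.7 = 0 → M_A = 22930 N·m.

A_x = 0, A_y = 7731 N, M_A = 22930 N·m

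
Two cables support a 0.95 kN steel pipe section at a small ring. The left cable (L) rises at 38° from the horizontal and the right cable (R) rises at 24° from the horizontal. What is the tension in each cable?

T_L = 0.9829 kN, T_R = 0.8479 kN

ΣF_x = 0: −T_L·cos38° + T_R·cos24° = 0 → T_R = 0.862585·T_L.
ΣF_y = 0: T_L·sin38° + T_R·sin24° = 0.95.
Substitute: T_L·(0.615661 + 0.862585·0.406737) = 0.95 → T_L = 0.982922 ≈ 0.9829 kN.
Then T_R = 0.862585 × 0.982922 = 0.8479 kN.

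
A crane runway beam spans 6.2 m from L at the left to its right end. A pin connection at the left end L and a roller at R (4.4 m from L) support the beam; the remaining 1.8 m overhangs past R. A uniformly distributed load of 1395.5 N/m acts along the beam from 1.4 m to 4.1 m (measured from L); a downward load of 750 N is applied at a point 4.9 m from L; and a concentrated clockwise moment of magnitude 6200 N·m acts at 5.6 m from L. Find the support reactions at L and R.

L_x = 0, L_y = -81.37 N, R_y = 4599 N

Resultant of the distributed load: 1395.5 × 2.7 = 3767.85 N at 2.75 m from L.
ΣM about L: R_y·4.4 − (1395.5·2.7)·2.75 − 750·4.9 − 6200 = 0 → R_y = 20236.5875/4.4 = 4599.22 ≈ 4599 N.
ΣF_y = 0: L_y + 4599.22 − 1395.5·2.7 − 750 = 0 → L_y = -81.37 N.
ΣF_x = 0: no horizontal applied forces, so L_x = 0.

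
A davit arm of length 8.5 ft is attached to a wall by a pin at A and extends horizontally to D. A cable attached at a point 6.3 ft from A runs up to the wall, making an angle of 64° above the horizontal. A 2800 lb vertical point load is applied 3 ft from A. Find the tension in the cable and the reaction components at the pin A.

T = 1483 lb, A_x = 650.3 lb, A_y = 1467 lb

ΣM about A: T·sin64°·6.3 − 2800·3 = 0 → T = 8400/(6.3·0.898794) = 1483.47 ≈ 1483 lb.
ΣF_x = 0: A_x − T·cos64° = 0 → A_x = 1483.47 × 0.438371 = 650.3 lb.
ΣF_y = 0: A_y + T·sin64° − 2800 = 0 → A_y = 2800 − 1483.47 × 0.898794 = 1467 lb.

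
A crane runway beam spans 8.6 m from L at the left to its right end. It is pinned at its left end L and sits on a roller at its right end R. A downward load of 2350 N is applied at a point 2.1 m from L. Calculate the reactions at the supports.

Moments about L: R_y·8.6 − 2350·2.1 = 0 → R_y = 4935/8.6 = 573.837 ≈ 573.8 N.
ΣF_y = 0: L_y + 573.837 − 2350 = 0 → L_y = 1776 N.
ΣF_x = 0: no horizontal applied forces, so L_x = 0.

L_x = 0, L_y = 1776 N, R_y = 573.8 N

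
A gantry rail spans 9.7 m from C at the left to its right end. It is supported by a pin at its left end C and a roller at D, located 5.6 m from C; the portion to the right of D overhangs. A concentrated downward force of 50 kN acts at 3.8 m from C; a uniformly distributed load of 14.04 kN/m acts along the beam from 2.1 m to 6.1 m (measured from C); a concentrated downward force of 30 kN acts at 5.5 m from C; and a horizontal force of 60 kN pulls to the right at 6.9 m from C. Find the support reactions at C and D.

Resultant of the distributed load: 14.04 × 4 = 56.16 kN at 4.1 m from C.
Taking moments about C: D_y·5.6 − 50·3.8 − (14.04·4)·4.1 − 30·5.5 = 0 → D_y = 585.256/5.6 = 104.51 ≈ 104.5 kN.
ΣF_y = 0: C_y + 104.51 − 50 − 14.04·4 − 30 = 0 → C_y = 31.65 kN.
ΣF_x = 0: C_x + 60 = 0 → C_x = -60.00 kN.

C_x = -60.00 kN, C_y = 31.65 kN, D_y = 104.5 kN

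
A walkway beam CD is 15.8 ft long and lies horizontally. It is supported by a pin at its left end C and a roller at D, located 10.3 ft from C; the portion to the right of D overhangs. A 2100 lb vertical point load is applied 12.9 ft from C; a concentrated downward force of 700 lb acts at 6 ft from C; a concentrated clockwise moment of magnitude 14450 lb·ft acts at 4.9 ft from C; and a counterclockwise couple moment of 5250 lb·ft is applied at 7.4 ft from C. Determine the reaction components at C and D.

Taking moments about C: D_y·10.3 − 2100·12.9 − 700·6 − 14450 + 5250 = 0 → D_y = 40490/10.3 = 3931.07 ≈ 3931 lb.
ΣF_y = 0: C_y + 3931.07 − 2100 − 700 = 0 → C_y = -1131 lb.
ΣF_x = 0: no horizontal applied forces, so C_x = 0.

C_x = 0, C_y = -1131 lb, D_y = 3931 lb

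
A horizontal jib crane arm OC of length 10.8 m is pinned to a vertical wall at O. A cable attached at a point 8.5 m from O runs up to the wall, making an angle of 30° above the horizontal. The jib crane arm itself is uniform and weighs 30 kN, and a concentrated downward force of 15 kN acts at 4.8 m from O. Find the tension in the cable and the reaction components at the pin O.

T = 55.06 kN, O_x = 47.68 kN, O_y = 17.47 kN

ΣM about O: T·sin30°·8.5 − 30·5.4 − 15·4.8 = 0 → T = 234/(8.5·0.5) = 55.0588 ≈ 55.06 kN.
ΣF_x = 0: O_x − T·cos30° = 0 → O_x = 55.0588 × 0.866025 = 47.68 kN.
ΣF_y = 0: O_y + T·sin30° − 30 − 15 = 0 → O_y = 45 − 55.0588 × 0.5 = 17.47 kN.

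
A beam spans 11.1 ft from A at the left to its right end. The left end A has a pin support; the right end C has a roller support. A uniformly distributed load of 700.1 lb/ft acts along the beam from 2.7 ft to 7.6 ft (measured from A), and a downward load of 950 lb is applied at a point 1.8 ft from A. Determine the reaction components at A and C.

A_x = 0, A_y = 2635 lb, C_y = 1746 lb

Resultant of the distributed load: 700.1 × 4.9 = 3430.49 lb at 5.15 ft from A.
Taking moments about A: C_y·11.1 − (700.1·4.9)·5.15 − 950·1.8 = 0 → C_y = 19377.0235/11.1 = 1745.68 ≈ 1746 lb.
ΣF_y = 0: A_y + 1745.68 − 700.1·4.9 − 950 = 0 → A_y = 2635 lb.
ΣF_x = 0: no horizontal applied forces, so A_x = 0.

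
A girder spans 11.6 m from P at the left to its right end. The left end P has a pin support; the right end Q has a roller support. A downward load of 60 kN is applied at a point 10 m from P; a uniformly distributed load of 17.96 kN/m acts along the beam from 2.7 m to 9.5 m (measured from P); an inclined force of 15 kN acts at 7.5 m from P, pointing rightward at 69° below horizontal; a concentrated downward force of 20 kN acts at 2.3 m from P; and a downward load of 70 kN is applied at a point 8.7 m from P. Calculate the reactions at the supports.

P_x = -5.376 kN, P_y = 104.7 kN, Q_y = 181.5 kN

Resultant of the distributed load: 17.96 × 6.8 = 122.128 kN at 6.1 m from P.
Moments about P: Q_y·11.6 − 60·10 − (17.96·6.8)·6.1 − 15·sin69°·7.5 − 20·2.3 − 70·8.7 = 0 → Q_y = 2105.01/11.6 = 181.466 ≈ 181.5 kN.
ΣF_y = 0: P_y + 181.466 − 60 − 17.96·6.8 − 15·sin69° − 20 − 70 = 0 → P_y = 104.7 kN.
ΣF_x = 0: P_x + 15·cos69° = 0 → P_x = -5.376 kN.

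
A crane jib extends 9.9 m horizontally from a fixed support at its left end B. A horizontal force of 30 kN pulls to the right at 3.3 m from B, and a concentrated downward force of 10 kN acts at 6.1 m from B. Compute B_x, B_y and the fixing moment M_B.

ΣF_x = 0: B_x + 30 = 0 → B_x = -30.00 kN.
ΣF_y = 0: B_y − 10 = 0 → B_y = 10.00 kN.
ΣM about B: M_B − 10·6.1 = 0 → M_B = 61.00 kN·m.

B_x = -30.00 kN, B_y = 10.00 kN, M_B = 61.00 kN·m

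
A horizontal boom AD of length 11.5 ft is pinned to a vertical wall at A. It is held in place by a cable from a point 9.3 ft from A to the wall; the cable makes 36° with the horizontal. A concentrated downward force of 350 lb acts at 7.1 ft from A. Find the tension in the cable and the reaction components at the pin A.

T = 454.6 lb, A_x = 367.8 lb, A_y = 82.80 lb

ΣM about A: T·sin36°·9.3 − 350·7.1 = 0 → T = 2485/(9.3·0.587785) = 454.595 ≈ 454.6 lb.
ΣF_x = 0: A_x − T·cos36° = 0 → A_x = 454.595 × 0.809017 = 367.8 lb.
ΣF_y = 0: A_y + T·sin36° − 350 = 0 → A_y = 350 − 454.595 × 0.587785 = 82.80 lb.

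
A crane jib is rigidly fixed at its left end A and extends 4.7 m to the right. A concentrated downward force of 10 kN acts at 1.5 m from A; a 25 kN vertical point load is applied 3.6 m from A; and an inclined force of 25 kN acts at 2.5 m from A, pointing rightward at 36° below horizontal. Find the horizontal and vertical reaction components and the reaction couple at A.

ΣF_x = 0: A_x + 25·cos36° = 0 → A_x = -20.23 kN.
ΣF_y = 0: A_y − 10 − 25 − 25·sin36° = 0 → A_y = 49.69 kN.
ΣM about A: M_A − 10·1.5 − 25·3.6 − 25·sin36°·2.5 = 0 → M_A = 141.7 kN·m.

A_x = -20.23 kN, A_y = 49.69 kN, M_A = 141.7 kN·m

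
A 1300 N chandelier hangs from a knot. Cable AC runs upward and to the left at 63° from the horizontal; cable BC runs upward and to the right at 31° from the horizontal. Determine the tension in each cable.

ΣF_x = 0: −T_AC·cos63° + T_BC·cos31° = 0 → T_BC = 0.52964·T_AC.
ΣF_y = 0: T_AC·sin63° + T_BC·sin31° = 1300.
Substitute: T_AC·(0.891007 + 0.52964·0.515038) = 1300 → T_AC = 1117.04 ≈ 1117 N.
Then T_BC = 0.52964 × 1117.04 = 591.6 N.

T_AC = 1117 N, T_BC = 591.6 N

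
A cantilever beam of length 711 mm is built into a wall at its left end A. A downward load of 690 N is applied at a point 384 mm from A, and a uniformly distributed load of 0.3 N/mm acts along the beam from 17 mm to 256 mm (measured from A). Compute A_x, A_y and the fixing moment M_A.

A_x = 0, A_y = 761.7 N, M_A = 274700 N·mm

Resultant of the distributed load: 0.3 × 239 = 71.7 N at 136.5 mm from A.
ΣF_x = 0: A_x = 0.
ΣF_y = 0: A_y − 690 − 0.3·239 = 0 → A_y = 761.7 N.
ΣM about A: M_A − 690·384 − (0.3·239)·136.5 = 0 → M_A = 274700 N·mm.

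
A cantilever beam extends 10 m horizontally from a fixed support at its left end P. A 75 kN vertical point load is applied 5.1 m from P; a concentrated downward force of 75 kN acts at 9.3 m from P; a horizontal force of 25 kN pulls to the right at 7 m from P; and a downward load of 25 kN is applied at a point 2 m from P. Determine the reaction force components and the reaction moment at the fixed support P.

ΣF_x = 0: P_x + 25 = 0 → P_x = -25.00 kN.
ΣF_y = 0: P_y − 75 − 75 − 25 = 0 → P_y = 175.0 kN.
ΣM about P: M_P − 75·5.1 − 75·9.3 − 25·2 = 0 → M_P = 1130 kN·m.

P_x = -25.00 kN, P_y = 175.0 kN, M_P = 1130 kN·m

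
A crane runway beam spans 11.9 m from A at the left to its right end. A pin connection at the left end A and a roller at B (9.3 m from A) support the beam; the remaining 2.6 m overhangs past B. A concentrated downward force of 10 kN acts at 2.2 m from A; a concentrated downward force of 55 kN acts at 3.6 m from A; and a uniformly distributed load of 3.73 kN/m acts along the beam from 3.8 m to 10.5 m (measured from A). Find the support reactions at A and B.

Resultant of the distributed load: 3.73 × 6.7 = 24.991 kN at 7.15 m from A.
Taking moments about A: B_y·9.3 − 10·2.2 − 55·3.6 − (3.73·6.7)·7.15 = 0 → B_y = 398.68565/9.3 = 42.8694 ≈ 42.87 kN.
ΣF_y = 0: A_y + 42.8694 − 10 − 55 − 3.73·6.7 = 0 → A_y = 47.12 kN.
ΣF_x = 0: no horizontal applied forces, so A_x = 0.

A_x = 0, A_y = 47.12 kN, B_y = 42.87 kN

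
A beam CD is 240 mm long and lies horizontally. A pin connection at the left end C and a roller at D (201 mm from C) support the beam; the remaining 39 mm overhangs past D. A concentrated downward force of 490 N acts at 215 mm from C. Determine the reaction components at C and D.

Taking moments about C: D_y·201 − 490·215 = 0 → D_y = 105350/201 = 524.129 ≈ 524.1 N.
ΣF_y = 0: C_y + 524.129 − 490 = 0 → C_y = -34.13 N.
ΣF_x = 0: no horizontal applied forces, so C_x = 0.

C_x = 0, C_y = -34.13 N, D_y = 524.1 N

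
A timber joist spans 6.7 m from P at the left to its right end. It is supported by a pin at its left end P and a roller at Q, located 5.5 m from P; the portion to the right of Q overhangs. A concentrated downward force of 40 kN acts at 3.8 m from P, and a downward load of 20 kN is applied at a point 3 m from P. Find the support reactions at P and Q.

P_x = 0, P_y = 21.45 kN, Q_y = 38.55 kN

ΣM about P: Q_y·5.5 − 40·3.8 − 20·3 = 0 → Q_y = 212/5.5 = 38.5455 ≈ 38.55 kN.
ΣF_y = 0: P_y + 38.5455 − 40 − 20 = 0 → P_y = 21.45 kN.
ΣF_x = 0: no horizontal applied forces, so P_x = 0.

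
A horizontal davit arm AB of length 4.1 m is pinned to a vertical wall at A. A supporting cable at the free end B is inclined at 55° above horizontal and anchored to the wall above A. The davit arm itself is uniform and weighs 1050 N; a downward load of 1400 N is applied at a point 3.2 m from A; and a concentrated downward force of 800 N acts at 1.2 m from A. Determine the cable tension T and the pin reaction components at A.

T = 2261 N, A_x = 1297 N, A_y = 1398 N

ΣM about A: T·sin55°·4.1 − 1050·2.05 − 1400·3.2 − 800·1.2 = 0 → T = 7592.5/(4.1·0.819152) = 2260.67 ≈ 2261 N.
ΣF_x = 0: A_x − T·cos55° = 0 → A_x = 2260.67 × 0.573576 = 1297 N.
ΣF_y = 0: A_y + T·sin55° − 1050 − 1400 − 800 = 0 → A_y = 3250 − 2260.67 × 0.819152 = 1398 N.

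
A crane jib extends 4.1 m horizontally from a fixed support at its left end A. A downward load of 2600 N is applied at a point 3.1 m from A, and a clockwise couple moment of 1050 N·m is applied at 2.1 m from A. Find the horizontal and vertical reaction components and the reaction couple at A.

A_x = 0, A_y = 2600 N, M_A = 9110 N·m

ΣF_x = 0: A_x = 0.
ΣF_y = 0: A_y − 2600 = 0 → A_y = 2600 N.
ΣM about A: M_A − 2600·3.1 − 1050 = 0 → M_A = 9110 N·m.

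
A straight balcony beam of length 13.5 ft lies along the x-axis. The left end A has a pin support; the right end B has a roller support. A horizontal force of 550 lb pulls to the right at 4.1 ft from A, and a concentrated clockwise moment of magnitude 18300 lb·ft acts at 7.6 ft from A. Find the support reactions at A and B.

ΣM about A: B_y·13.5 − 18300 = 0 → B_y = 18300/13.5 = 1355.56 ≈ 1356 lb.
ΣF_y = 0: A_y + 1355.56  = 0 → A_y = -1356 lb.
ΣF_x = 0: A_x + 550 = 0 → A_x = -550.0 lb.

A_x = -550.0 lb, A_y = -1356 lb, B_y = 1356 lb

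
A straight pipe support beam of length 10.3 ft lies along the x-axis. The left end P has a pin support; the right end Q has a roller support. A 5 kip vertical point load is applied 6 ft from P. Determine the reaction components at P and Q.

P_x = 0, P_y = 2.087 kip, Q_y = 2.913 kip

ΣM about P: Q_y·10.3 − 5·6 = 0 → Q_y = 30/10.3 = 2.91262 ≈ 2.913 kip.
ΣF_y = 0: P_y + 2.91262 − 5 = 0 → P_y = 2.087 kip.
ΣF_x = 0: no horizontal applied forces, so P_x = 0.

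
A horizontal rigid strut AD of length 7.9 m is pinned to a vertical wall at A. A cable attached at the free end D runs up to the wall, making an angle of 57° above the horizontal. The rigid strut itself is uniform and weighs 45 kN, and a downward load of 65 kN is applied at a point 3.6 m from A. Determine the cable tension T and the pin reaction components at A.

T = 62.15 kN, A_x = 33.85 kN, A_y = 57.88 kN

ΣM about A: T·sin57°·7.9 − 45·3.95 − 65·3.6 = 0 → T = 411.75/(7.9·0.838671) = 62.1462 ≈ 62.15 kN.
ΣF_x = 0: A_x − T·cos57° = 0 → A_x = 62.1462 × 0.544639 = 33.85 kN.
ΣF_y = 0: A_y + T·sin57° − 45 − 65 = 0 → A_y = 110 − 62.1462 × 0.838671 = 57.88 kN.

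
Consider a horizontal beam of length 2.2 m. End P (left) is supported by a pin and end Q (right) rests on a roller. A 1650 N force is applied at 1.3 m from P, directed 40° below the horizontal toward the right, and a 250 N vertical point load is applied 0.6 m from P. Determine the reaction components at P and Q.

P_x = -1264 N, P_y = 615.7 N, Q_y = 694.9 N

ΣM about P: Q_y·2.2 − 1650·sin40°·1.3 − 250·0.6 = 0 → Q_y = 1528.78/2.2 = 694.9 N.
ΣF_y = 0: P_y + 694.9 − 1650·sin40° − 250 = 0 → P_y = 615.7 N.
ΣF_x = 0: P_x + 1650·cos40° = 0 → P_x = -1264 N.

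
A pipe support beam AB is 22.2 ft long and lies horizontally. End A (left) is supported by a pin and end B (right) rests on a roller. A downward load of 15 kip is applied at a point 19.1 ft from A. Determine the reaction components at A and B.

A_x = 0, A_y = 2.095 kip, B_y = 12.91 kip

Taking moments about A: B_y·22.2 − 15·19.1 = 0 → B_y = 286.5/22.2 = 12.9054 ≈ 12.91 kip.
ΣF_y = 0: A_y + 12.9054 − 15 = 0 → A_y = 2.095 kip.
ΣF_x = 0: no horizontal applied forces, so A_x = 0.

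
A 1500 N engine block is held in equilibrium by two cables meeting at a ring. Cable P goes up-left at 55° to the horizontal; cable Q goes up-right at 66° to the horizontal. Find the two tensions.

T_P = 711.8 N, T_Q = 1004 N

ΣF_x = 0: −T_P·cos55° + T_Q·cos66° = 0 → T_Q = 1.41019·T_P.
ΣF_y = 0: T_P·sin55° + T_Q·sin66° = 1500.
Substitute: T_P·(0.819152 + 1.41019·0.913545) = 1500 → T_P = 711.769 ≈ 711.8 N.
Then T_Q = 1.41019 × 711.769 = 1004 N.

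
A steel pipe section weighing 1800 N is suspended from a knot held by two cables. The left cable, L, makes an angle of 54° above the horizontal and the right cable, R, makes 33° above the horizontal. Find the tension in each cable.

T_L = 1512 N, T_R = 1059 N

ΣF_x = 0: −T_L·cos54° + T_R·cos33° = 0 → T_R = 0.700854·T_L.
ΣF_y = 0: T_L·sin54° + T_R·sin33° = 1800.
Substitute: T_L·(0.809017 + 0.700854·0.544639) = 1800 → T_L = 1511.68 ≈ 1512 N.
Then T_R = 0.700854 × 1511.68 = 1059 N.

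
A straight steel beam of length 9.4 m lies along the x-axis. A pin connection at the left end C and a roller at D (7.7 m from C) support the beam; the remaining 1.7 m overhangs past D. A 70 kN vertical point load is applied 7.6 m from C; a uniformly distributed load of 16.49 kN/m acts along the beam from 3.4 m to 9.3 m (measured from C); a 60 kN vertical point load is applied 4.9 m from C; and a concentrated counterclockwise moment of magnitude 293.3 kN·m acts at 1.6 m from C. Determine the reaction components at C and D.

Resultant of the distributed load: 16.49 × 5.9 = 97.291 kN at 6.35 m from C.
Moments about C: D_y·7.7 − 70·7.6 − (16.49·5.9)·6.35 − 60·4.9 + 293.3 = 0 → D_y = 1150.49785/7.7 = 149.415 ≈ 149.4 kN.
ΣF_y = 0: C_y + 149.415 − 70 − 16.49·5.9 − 60 = 0 → C_y = 77.88 kN.
ΣF_x = 0: no horizontal applied forces, so C_x = 0.

C_x = 0, C_y = 77.88 kN, D_y = 149.4 kN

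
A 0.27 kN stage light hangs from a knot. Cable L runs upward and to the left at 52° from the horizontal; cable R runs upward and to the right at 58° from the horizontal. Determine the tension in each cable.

T_L = 0.1523 kN, T_R = 0.1769 kN

ΣF_x = 0: −T_L·cos52° + T_R·cos58° = 0 → T_R = 1.1618·T_L.
ΣF_y = 0: T_L·sin52° + T_R·sin58° = 0.27.
Substitute: T_L·(0.788011 + 1.1618·0.848048) = 0.27 → T_L = 0.152261 ≈ 0.1523 kN.
Then T_R = 1.1618 × 0.152261 = 0.1769 kN.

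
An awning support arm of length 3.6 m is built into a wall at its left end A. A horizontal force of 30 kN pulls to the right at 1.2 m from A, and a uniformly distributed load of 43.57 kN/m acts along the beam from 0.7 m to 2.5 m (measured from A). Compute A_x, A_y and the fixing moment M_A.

Resultant of the distributed load: 43.57 × 1.8 = 78.426 kN at 1.6 m from A.
ΣF_x = 0: A_x + 30 = 0 → A_x = -30.00 kN.
ΣF_y = 0: A_y − 43.57·1.8 = 0 → A_y = 78.43 kN.
ΣM about A: M_A − (43.57·1.8)·1.6 = 0 → M_A = 125.5 kN·m.

A_x = -30.00 kN, A_y = 78.43 kN, M_A = 125.5 kN·m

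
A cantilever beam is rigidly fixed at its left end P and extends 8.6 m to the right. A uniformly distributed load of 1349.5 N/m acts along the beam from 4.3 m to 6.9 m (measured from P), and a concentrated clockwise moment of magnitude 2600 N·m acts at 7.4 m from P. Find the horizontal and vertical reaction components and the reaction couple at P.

Resultant of the distributed load: 1349.5 × 2.6 = 3508.7 N at 5.6 m from P.
ΣF_x = 0: P_x = 0.
ΣF_y = 0: P_y − 1349.5·2.6 = 0 → P_y = 3509 N.
ΣM about P: M_P − (1349.5·2.6)·5.6 − 2600 = 0 → M_P = 22250 N·m.

P_x = 0, P_y = 3509 N, M_P = 22250 N·m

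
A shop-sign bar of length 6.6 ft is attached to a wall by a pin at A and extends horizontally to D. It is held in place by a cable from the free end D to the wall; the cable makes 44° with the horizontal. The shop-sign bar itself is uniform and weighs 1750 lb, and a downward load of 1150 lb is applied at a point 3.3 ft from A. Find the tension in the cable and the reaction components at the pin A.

ΣM about A: T·sin44°·6.6 − 1750·3.3 − 1150·3.3 = 0 → T = 9570/(6.6·0.694658) = 2087.36 ≈ 2087 lb.
ΣF_x = 0: A_x − T·cos44° = 0 → A_x = 2087.36 × 0.71934 = 1502 lb.
ΣF_y = 0: A_y + T·sin44° − 1750 − 1150 = 0 → A_y = 2900 − 2087.36 × 0.694658 = 1450 lb.

T = 2087 lb, A_x = 1502 lb, A_y = 1450 lb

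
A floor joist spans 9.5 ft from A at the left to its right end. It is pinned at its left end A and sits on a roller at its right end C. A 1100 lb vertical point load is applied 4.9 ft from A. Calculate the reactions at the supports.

Taking moments about A: C_y·9.5 − 1100·4.9 = 0 → C_y = 5390/9.5 = 567.368 ≈ 567.4 lb.
ΣF_y = 0: A_y + 567.368 − 1100 = 0 → A_y = 532.6 lb.
ΣF_x = 0: no horizontal applied forces, so A_x = 0.

A_x = 0, A_y = 532.6 lb, C_y = 567.4 lb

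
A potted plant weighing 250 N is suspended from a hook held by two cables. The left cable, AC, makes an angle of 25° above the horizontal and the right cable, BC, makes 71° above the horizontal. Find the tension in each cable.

T_AC = 81.84 N, T_BC = 227.8 N

ΣF_x = 0: −T_AC·cos25° + T_BC·cos71° = 0 → T_BC = 2.78377·T_AC.
ΣF_y = 0: T_AC·sin25° + T_BC·sin71° = 250.
Substitute: T_AC·(0.422618 + 2.78377·0.945519) = 250 → T_AC = 81.8404 ≈ 81.84 N.
Then T_BC = 2.78377 × 81.8404 = 227.8 N.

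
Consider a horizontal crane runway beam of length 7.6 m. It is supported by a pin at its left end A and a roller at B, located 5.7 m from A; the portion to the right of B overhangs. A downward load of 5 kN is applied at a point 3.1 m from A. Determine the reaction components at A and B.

Taking moments about A: B_y·5.7 − 5·3.1 = 0 → B_y = 15.5/5.7 = 2.7193 ≈ 2.719 kN.
ΣF_y = 0: A_y + 2.7193 − 5 = 0 → A_y = 2.281 kN.
ΣF_x = 0: no horizontal applied forces, so A_x = 0.

A_x = 0, A_y = 2.281 kN, B_y = 2.719 kN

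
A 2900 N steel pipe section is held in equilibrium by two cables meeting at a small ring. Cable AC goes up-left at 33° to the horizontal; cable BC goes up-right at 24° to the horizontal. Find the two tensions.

T_AC = 3159 N, T_BC = 2900 N

ΣF_x = 0: −T_AC·cos33° + T_BC·cos24° = 0 → T_BC = 0.918039·T_AC.
ΣF_y = 0: T_AC·sin33° + T_BC·sin24° = 2900.
Substitute: T_AC·(0.544639 + 0.918039·0.406737) = 2900 → T_AC = 3158.91 ≈ 3159 N.
Then T_BC = 0.918039 × 3158.91 = 2900 N.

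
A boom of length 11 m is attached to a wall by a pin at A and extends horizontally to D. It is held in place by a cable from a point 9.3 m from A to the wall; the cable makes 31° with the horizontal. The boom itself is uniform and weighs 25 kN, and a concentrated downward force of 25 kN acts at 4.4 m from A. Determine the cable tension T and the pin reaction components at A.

ΣM about A: T·sin31°·9.3 − 25·5.5 − 25·4.4 = 0 → T = 247.5/(9.3·0.515038) = 51.6717 ≈ 51.67 kN.
ΣF_x = 0: A_x − T·cos31° = 0 → A_x = 51.6717 × 0.857167 = 44.29 kN.
ΣF_y = 0: A_y + T·sin31° − 25 − 25 = 0 → A_y = 50 − 51.6717 × 0.515038 = 23.39 kN.

T = 51.67 kN, A_x = 44.29 kN, A_y = 23.39 kN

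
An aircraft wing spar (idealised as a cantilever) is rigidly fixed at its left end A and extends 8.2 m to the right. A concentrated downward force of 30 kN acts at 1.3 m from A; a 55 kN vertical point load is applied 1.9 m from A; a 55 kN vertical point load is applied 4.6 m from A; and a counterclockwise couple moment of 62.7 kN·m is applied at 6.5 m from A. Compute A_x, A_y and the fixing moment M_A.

A_x = 0, A_y = 140.0 kN, M_A = 333.8 kN·m

ΣF_x = 0: A_x = 0.
ΣF_y = 0: A_y − 30 − 55 − 55 = 0 → A_y = 140.0 kN.
ΣM about A: M_A − 30·1.3 − 55·1.9 − 55·4.6 + 62.7 = 0 → M_A = 333.8 kN·m.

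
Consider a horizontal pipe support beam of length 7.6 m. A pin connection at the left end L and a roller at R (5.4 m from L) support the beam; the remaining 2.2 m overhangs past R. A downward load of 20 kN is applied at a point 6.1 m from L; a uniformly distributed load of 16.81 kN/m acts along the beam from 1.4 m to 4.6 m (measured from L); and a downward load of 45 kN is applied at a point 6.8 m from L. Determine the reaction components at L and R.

Resultant of the distributed load: 16.81 × 3.2 = 53.792 kN at 3 m from L.
Taking moments about L: R_y·5.4 − 20·6.1 − (16.81·3.2)·3 − 45·6.8 = 0 → R_y = 589.376/5.4 = 109.144 ≈ 109.1 kN.
ΣF_y = 0: L_y + 109.144 − 20 − 16.81·3.2 − 45 = 0 → L_y = 9.648 kN.
ΣF_x = 0: no horizontal applied forces, so L_x = 0.

L_x = 0, L_y = 9.648 kN, R_y = 109.1 kN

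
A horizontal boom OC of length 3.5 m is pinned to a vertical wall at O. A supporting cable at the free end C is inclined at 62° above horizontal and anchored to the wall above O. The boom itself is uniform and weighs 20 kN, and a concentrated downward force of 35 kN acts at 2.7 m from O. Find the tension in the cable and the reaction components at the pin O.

T = 41.91 kN, O_x = 19.67 kN, O_y = 18.00 kN

ΣM about O: T·sin62°·3.5 − 20·1.75 − 35·2.7 = 0 → T = 129.5/(3.5·0.882948) = 41.9051 ≈ 41.91 kN.
ΣF_x = 0: O_x − T·cos62° = 0 → O_x = 41.9051 × 0.469472 = 19.67 kN.
ΣF_y = 0: O_y + T·sin62° − 20 − 35 = 0 → O_y = 55 − 41.9051 × 0.882948 = 18.00 kN.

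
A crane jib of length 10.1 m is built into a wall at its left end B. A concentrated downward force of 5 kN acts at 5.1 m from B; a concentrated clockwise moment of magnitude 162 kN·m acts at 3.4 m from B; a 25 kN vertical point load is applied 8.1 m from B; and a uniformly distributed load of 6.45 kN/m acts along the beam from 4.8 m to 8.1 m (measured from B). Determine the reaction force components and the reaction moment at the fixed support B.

B_x = 0, B_y = 51.28 kN, M_B = 527.3 kN·m

Resultant of the distributed load: 6.45 × 3.3 = 21.285 kN at 6.45 m from B.
ΣF_x = 0: B_x = 0.
ΣF_y = 0: B_y − 5 − 25 − 6.45·3.3 = 0 → B_y = 51.28 kN.
ΣM about B: M_B − 5·5.1 − 162 − 25·8.1 − (6.45·3.3)·6.45 = 0 → M_B = 527.3 kN·m.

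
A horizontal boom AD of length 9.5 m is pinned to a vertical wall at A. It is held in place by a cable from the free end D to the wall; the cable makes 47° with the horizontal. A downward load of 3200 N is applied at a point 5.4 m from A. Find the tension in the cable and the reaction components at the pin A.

ΣM about A: T·sin47°·9.5 − 3200·5.4 = 0 → T = 17280/(9.5·0.731354) = 2487.1 ≈ 2487 N.
ΣF_x = 0: A_x − T·cos47° = 0 → A_x = 2487.1 × 0.681998 = 1696 N.
ΣF_y = 0: A_y + T·sin47° − 3200 = 0 → A_y = 3200 − 2487.1 × 0.731354 = 1381 N.

T = 2487 N, A_x = 1696 N, A_y = 1381 N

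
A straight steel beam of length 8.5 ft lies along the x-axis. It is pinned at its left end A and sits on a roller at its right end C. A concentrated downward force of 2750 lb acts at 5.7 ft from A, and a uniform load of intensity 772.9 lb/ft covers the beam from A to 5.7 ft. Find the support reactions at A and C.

A_x = 0, A_y = 3834 lb, C_y = 3321 lb

Resultant of the distributed load: 772.9 × 5.7 = 4405.53 lb at 2.85 ft from A.
Taking moments about A: C_y·8.5 − 2750·5.7 − (772.9·5.7)·2.85 = 0 → C_y = 28230.7605/8.5 = 3321.27 ≈ 3321 lb.
ΣF_y = 0: A_y + 3321.27 − 2750 − 772.9·5.7 = 0 → A_y = 3834 lb.
ΣF_x = 0: no horizontal applied forces, so A_x = 0.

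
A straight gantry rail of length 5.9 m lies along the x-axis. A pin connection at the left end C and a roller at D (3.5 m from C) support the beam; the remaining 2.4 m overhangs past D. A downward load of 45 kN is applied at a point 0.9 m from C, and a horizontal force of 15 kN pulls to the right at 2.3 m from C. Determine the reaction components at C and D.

C_x = -15.00 kN, C_y = 33.43 kN, D_y = 11.57 kN

ΣM about C: D_y·3.5 − 45·0.9 = 0 → D_y = 40.5/3.5 = 11.5714 ≈ 11.57 kN.
ΣF_y = 0: C_y + 11.5714 − 45 = 0 → C_y = 33.43 kN.
ΣF_x = 0: C_x + 15 = 0 → C_x = -15.00 kN.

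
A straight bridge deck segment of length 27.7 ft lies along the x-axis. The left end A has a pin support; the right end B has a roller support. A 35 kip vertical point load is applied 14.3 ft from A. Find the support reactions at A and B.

Moments about A: B_y·27.7 − 35·14.3 = 0 → B_y = 500.5/27.7 = 18.0686 ≈ 18.07 kip.
ΣF_y = 0: A_y + 18.0686 − 35 = 0 → A_y = 16.93 kip.
ΣF_x = 0: no horizontal applied forces, so A_x = 0.

A_x = 0, A_y = 16.93 kip, B_y = 18.07 kip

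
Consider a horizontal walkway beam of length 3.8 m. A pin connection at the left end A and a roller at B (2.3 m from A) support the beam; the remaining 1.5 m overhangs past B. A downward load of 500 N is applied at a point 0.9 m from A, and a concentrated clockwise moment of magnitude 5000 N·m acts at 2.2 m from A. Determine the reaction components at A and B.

A_x = 0, A_y = -1870 N, B_y = 2370 N

Taking moments about A: B_y·2.3 − 500·0.9 − 5000 = 0 → B_y = 5450/2.3 = 2369.57 ≈ 2370 N.
ΣF_y = 0: A_y + 2369.57 − 500 = 0 → A_y = -1870 N.
ΣF_x = 0: no horizontal applied forces, so A_x = 0.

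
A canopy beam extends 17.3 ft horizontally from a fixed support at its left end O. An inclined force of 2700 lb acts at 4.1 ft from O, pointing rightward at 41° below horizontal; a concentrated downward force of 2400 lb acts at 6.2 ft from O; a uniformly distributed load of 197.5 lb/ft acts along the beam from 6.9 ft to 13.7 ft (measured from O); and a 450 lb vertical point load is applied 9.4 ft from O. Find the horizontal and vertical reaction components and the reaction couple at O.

Resultant of the distributed load: 197.5 × 6.8 = 1343 lb at 10.3 ft from O.
ΣF_x = 0: O_x + 2700·cos41° = 0 → O_x = -2038 lb.
ΣF_y = 0: O_y − 2700·sin41° − 2400 − 197.5·6.8 − 450 = 0 → O_y = 5964 lb.
ΣM about O: M_O − 2700·sin41°·4.1 − 2400·6.2 − (197.5·6.8)·10.3 − 450·9.4 = 0 → M_O = 40210 lb·ft.

O_x = -2038 lb, O_y = 5964 lb, M_O = 40210 lb·ft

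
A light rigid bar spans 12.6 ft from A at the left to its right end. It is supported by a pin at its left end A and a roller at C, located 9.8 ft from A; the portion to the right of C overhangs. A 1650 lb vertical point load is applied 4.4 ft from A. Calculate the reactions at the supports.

ΣM about A: C_y·9.8 − 1650·4.4 = 0 → C_y = 7260/9.8 = 740.816 ≈ 740.8 lb.
ΣF_y = 0: A_y + 740.816 − 1650 = 0 → A_y = 909.2 lb.
ΣF_x = 0: no horizontal applied forces, so A_x = 0.

A_x = 0, A_y = 909.2 lb, C_y = 740.8 lb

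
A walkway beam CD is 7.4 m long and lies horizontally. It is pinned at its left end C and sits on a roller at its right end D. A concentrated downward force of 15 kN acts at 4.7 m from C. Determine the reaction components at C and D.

ΣM about C: D_y·7.4 − 15·4.7 = 0 → D_y = 70.5/7.4 = 9.52703 ≈ 9.527 kN.
ΣF_y = 0: C_y + 9.52703 − 15 = 0 → C_y = 5.473 kN.
ΣF_x = 0: no horizontal applied forces, so C_x = 0.

C_x = 0, C_y = 5.473 kN, D_y = 9.527 kN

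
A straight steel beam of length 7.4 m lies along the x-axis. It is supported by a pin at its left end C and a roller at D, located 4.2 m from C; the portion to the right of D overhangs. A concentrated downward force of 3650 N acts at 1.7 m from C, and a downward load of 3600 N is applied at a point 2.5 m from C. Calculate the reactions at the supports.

Moments about C: D_y·4.2 − 3650·1.7 − 3600·2.5 = 0 → D_y = 15205/4.2 = 3620.24 ≈ 3620 N.
ΣF_y = 0: C_y + 3620.24 − 3650 − 3600 = 0 → C_y = 3630 N.
ΣF_x = 0: no horizontal applied forces, so C_x = 0.

C_x = 0, C_y = 3630 N, D_y = 3620 N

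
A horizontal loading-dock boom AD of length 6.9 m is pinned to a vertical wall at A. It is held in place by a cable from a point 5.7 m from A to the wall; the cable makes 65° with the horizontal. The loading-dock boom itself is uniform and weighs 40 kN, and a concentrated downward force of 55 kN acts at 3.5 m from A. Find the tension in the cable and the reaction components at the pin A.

ΣM about A: T·sin65°·5.7 − 40·3.45 − 55·3.5 = 0 → T = 330.5/(5.7·0.906308) = 63.9765 ≈ 63.98 kN.
ΣF_x = 0: A_x − T·cos65° = 0 → A_x = 63.9765 × 0.422618 = 27.04 kN.
ΣF_y = 0: A_y + T·sin65° − 40 − 55 = 0 → A_y = 95 − 63.9765 × 0.906308 = 37.02 kN.

T = 63.98 kN, A_x = 27.04 kN, A_y = 37.02 kN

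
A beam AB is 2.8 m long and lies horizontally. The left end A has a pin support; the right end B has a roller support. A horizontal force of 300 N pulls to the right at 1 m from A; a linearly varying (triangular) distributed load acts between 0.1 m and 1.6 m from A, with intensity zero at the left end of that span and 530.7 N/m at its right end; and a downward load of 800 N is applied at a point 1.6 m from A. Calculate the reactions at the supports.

Resultant of the triangular load: ½ × 530.7 × 1.5 = 398.025 N, acting at 1.1 m from A (one-third of the span from the peak).
ΣM about A: B_y·2.8 − (½·530.7·1.5)·1.1 − 800·1.6 = 0 → B_y = 1717.8275/2.8 = 613.51 ≈ 613.5 N.
ΣF_y = 0: A_y + 613.51 − ½·530.7·1.5 − 800 = 0 → A_y = 584.5 N.
ΣF_x = 0: A_x + 300 = 0 → A_x = -300.0 N.

A_x = -300.0 N, A_y = 584.5 N, B_y = 613.5 N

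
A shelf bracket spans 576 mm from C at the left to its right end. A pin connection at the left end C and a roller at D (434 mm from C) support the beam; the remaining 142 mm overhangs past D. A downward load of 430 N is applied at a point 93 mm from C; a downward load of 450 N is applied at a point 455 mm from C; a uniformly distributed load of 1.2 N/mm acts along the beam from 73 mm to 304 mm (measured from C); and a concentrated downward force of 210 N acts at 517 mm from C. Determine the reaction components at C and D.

Resultant of the distributed load: 1.2 × 231 = 277.2 N at 188.5 mm from C.
Moments about C: D_y·434 − 430·93 − 450·455 − (1.2·231)·188.5 − 210·517 = 0 → D_y = 405562.2/434 = 934.475 ≈ 934.5 N.
ΣF_y = 0: C_y + 934.475 − 430 − 450 − 1.2·231 − 210 = 0 → C_y = 432.7 N.
ΣF_x = 0: no horizontal applied forces, so C_x = 0.

C_x = 0, C_y = 432.7 N, D_y = 934.5 N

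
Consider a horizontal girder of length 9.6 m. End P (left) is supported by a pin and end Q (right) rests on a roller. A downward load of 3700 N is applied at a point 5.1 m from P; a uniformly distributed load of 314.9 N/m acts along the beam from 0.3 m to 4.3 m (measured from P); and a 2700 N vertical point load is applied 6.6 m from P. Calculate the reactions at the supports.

P_x = 0, P_y = 3536 N, Q_y = 4124 N

Resultant of the distributed load: 314.9 × 4 = 1259.6 N at 2.3 m from P.
Taking moments about P: Q_y·9.6 − 3700·5.1 − (314.9·4)·2.3 − 2700·6.6 = 0 → Q_y = 39587.08/9.6 = 4123.65 ≈ 4124 N.
ΣF_y = 0: P_y + 4123.65 − 3700 − 314.9·4 − 2700 = 0 → P_y = 3536 N.
ΣF_x = 0: no horizontal applied forces, so P_x = 0.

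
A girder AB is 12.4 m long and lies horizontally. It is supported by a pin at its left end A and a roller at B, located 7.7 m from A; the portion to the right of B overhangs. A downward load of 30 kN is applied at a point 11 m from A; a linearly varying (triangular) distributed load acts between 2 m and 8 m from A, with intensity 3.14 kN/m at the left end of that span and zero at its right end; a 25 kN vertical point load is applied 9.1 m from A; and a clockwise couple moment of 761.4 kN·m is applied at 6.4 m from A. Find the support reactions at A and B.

Resultant of the triangular load: ½ × 3.14 × 6 = 9.42 kN, acting at 4 m from A (one-third of the span from the peak).
ΣM about A: B_y·7.7 − 30·11 − (½·3.14·6)·4 − 25·9.1 − 761.4 = 0 → B_y = 1356.58/7.7 = 176.179 ≈ 176.2 kN.
ΣF_y = 0: A_y + 176.179 − 30 − ½·3.14·6 − 25 = 0 → A_y = -111.8 kN.
ΣF_x = 0: no horizontal applied forces, so A_x = 0.

A_x = 0, A_y = -111.8 kN, B_y = 176.2 kN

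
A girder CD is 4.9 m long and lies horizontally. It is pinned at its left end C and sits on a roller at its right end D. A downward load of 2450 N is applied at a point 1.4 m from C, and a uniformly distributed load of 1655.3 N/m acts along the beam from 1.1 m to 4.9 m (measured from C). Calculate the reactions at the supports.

Resultant of the distributed load: 1655.3 × 3.8 = 6290.14 N at 3 m from C.
ΣM about C: D_y·4.9 − 2450·1.4 − (1655.3·3.8)·3 = 0 → D_y = 22300.42/4.9 = 4551.11 ≈ 4551 N.
ΣF_y = 0: C_y + 4551.11 − 2450 − 1655.3·3.8 = 0 → C_y = 4189 N.
ΣF_x = 0: no horizontal applied forces, so C_x = 0.

C_x = 0, C_y = 4189 N, D_y = 4551 N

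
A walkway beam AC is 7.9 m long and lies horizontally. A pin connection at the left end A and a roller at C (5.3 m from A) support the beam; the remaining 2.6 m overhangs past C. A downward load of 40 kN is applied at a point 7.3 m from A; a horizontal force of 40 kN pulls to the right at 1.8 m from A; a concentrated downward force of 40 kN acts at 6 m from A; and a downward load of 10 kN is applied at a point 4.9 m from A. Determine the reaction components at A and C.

A_x = -40.00 kN, A_y = -19.62 kN, C_y = 109.6 kN

ΣM about A: C_y·5.3 − 40·7.3 − 40·6 − 10·4.9 = 0 → C_y = 581/5.3 = 109.623 ≈ 109.6 kN.
ΣF_y = 0: A_y + 109.623 − 40 − 40 − 10 = 0 → A_y = -19.62 kN.
ΣF_x = 0: A_x + 40 = 0 → A_x = -40.00 kN.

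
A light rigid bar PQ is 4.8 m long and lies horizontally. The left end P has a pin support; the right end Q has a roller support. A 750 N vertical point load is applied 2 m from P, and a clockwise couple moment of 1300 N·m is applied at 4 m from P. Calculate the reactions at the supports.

P_x = 0, P_y = 166.7 N, Q_y = 583.3 N

ΣM about P: Q_y·4.8 − 750·2 − 1300 = 0 → Q_y = 2800/4.8 = 583.333 ≈ 583.3 N.
ΣF_y = 0: P_y + 583.333 − 750 = 0 → P_y = 166.7 N.
ΣF_x = 0: no horizontal applied forces, so P_x = 0.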